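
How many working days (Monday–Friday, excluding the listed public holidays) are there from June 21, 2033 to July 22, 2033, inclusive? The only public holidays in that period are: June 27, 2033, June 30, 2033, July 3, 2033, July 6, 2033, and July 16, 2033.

21

June 21, 2033 is a Tuesday.
From June 21, 2033 to July 22, 2033 is 32 days inclusive.
32 = 7 × 4 + 4, so there are 4 full weeks plus 4 extra days.
Each full week contributes 5 weekdays (Mon–Fri): 4 × 5 = 20.
The 4 extra days are Tue, Wed, Thu, Fri — 4 of them qualify.
Total: 20 + 4 = 24.
Holidays: June 27, 2033 (Mon); June 30, 2033 (Thu); July 3, 2033 (Sun); July 6, 2033 (Wed); July 16, 2033 (Sat).
3 of the 5 holidays fall on weekdays; the rest are weekends and were already excluded.
Business days: 24 − 3 = 21.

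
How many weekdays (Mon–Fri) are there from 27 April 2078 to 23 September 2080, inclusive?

629 weekdays

27 April 2078 is a Wednesday.
That's 881 days from start to end, counting both.
881 = 7 × 125 + 6, so there are 125 full weeks plus 6 extra days.
Each full week contributes 5 weekdays (Mon–Fri): 125 × 5 = 625.
The 6 extra days are Wednesday, Thursday, Friday, Saturday, Sunday, Monday — 4 of them qualify.
Total: 625 + 4 = 629.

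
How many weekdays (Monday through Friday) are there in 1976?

262

January 1, 1976 is a Thursday.
The range spans 366 days (inclusive of both endpoints).
366 = 7 × 52 + 2, so there are 52 full weeks plus 2 extra days.
Each full week contributes 5 weekdays (Mon–Fri): 52 × 5 = 260.
The 2 extra days are Thursday, Friday — 2 of them qualify.
Total: 260 + 2 = 262.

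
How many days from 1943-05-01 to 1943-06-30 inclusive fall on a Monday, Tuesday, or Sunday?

1943-05-01 is a Saturday.
That's 61 days from start to end, counting both.
61 = 7 × 8 + 5, so there are 8 full weeks plus 5 extra days.
Each full week contributes 3 days from the set (Mon, Tue, Sun): 8 × 3 = 24.
The 5 extra days are Sat, Sun, Mon, Tue, Wed — 3 of them qualify.
Total: 24 + 3 = 27.

27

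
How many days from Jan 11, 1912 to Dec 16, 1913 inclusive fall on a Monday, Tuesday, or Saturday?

303

Jan 11, 1912 is a Thursday.
The range spans 706 days (inclusive of both endpoints).
706 = 7 × 100 + 6, so there are 100 full weeks plus 6 extra days.
Each full week contributes 3 days from the set (Mon, Tue, Sat): 100 × 3 = 300.
The 6 extra days are Thu, Fri, Sat, Sun, Mon, Tue — 3 of them qualify.
Total: 300 + 3 = 303.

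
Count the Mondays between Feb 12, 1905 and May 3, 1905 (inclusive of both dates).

Feb 12, 1905 is a Sunday.
From Feb 12, 1905 to May 3, 1905 is 81 days inclusive.
81 = 7 × 11 + 4, so there are 11 full weeks plus 4 extra days.
Each full week contributes one Monday: 11 so far.
The 4 extra days are Sun, Mon, Tue, Wed — 1 of them qualifies.
Total: 11 + 1 = 12.

12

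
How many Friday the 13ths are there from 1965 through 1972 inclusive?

12

Friday-the-13ths by year:
1965: Aug
1966: May
1967: Jan, Oct
1968: Sep, Dec
1969: Jun
1970: Feb, Mar, Nov
1971: Aug
1972: Oct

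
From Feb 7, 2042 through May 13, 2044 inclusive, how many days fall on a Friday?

Feb 7, 2042 is a Friday.
From Feb 7, 2042 to May 13, 2044 is 827 days inclusive.
827 = 7 × 118 + 1, so there are 118 full weeks plus 1 extra day.
Each full week contributes one Friday: 118 so far.
The 1 extra day is Friday — 1 of them qualifies.
Total: 118 + 1 = 119.

119 Fridays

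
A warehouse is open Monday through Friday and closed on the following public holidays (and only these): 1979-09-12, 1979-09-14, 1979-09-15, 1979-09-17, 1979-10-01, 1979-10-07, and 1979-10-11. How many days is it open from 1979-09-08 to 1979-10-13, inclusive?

20 business days

1979-09-08 is a Saturday.
The range spans 36 days (inclusive of both endpoints).
36 = 7 × 5 + 1, so there are 5 full weeks plus 1 extra day.
Each full week contributes 5 weekdays (Mon–Fri): 5 × 5 = 25.
The 1 extra day is Saturday — none qualify.
Total: 25 + 0 = 25.
Holidays: 1979-09-12 (Wed); 1979-09-14 (Fri); 1979-09-15 (Sat); 1979-09-17 (Mon); 1979-10-01 (Mon); 1979-10-07 (Sun); 1979-10-11 (Thu).
5 of the 7 holidays fall on weekdays; the rest are weekends and were already excluded.
Business days: 25 − 5 = 20.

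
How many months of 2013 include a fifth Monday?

4

A month has five Mondays exactly when Monday falls within its first (length − 28) days.
Jan: 31 days, starts Tue → 5 of Tue, Wed, Thu
Feb: 28 days, starts Fri → 5 of (none)
Mar: 31 days, starts Fri → 5 of Fri, Sat, Sun
Apr: 30 days, starts Mon → 5 of Mon, Tue ✓
May: 31 days, starts Wed → 5 of Wed, Thu, Fri
Jun: 30 days, starts Sat → 5 of Sat, Sun
Jul: 31 days, starts Mon → 5 of Mon, Tue, Wed ✓
Aug: 31 days, starts Thu → 5 of Thu, Fri, Sat
Sep: 30 days, starts Sun → 5 of Sun, Mon ✓
Oct: 31 days, starts Tue → 5 of Tue, Wed, Thu
Nov: 30 days, starts Fri → 5 of Fri, Sat
Dec: 31 days, starts Sun → 5 of Sun, Mon, Tue ✓
Months with five Mondays: Apr, Jul, Sep, Dec.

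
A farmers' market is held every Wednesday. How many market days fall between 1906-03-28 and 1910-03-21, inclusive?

208 Wednesdays

1906-03-28 is a Wednesday.
The range spans 1455 days (inclusive of both endpoints).
1455 = 7 × 207 + 6, so there are 207 full weeks plus 6 extra days.
Each full week contributes one Wednesday: 207 so far.
The 6 extra days are Wednesday, Thursday, Friday, Saturday, Sunday, Monday — 1 of them qualifies.
Total: 207 + 1 = 208.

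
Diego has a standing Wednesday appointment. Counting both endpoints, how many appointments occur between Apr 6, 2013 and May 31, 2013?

Apr 6, 2013 is a Saturday.
From Apr 6, 2013 to May 31, 2013 is 56 days inclusive.
56 = 7 × 8, so the span is exactly 8 full weeks.
Each full week contributes one Wednesday: 8 so far.
Total: 8.

8 Wednesdays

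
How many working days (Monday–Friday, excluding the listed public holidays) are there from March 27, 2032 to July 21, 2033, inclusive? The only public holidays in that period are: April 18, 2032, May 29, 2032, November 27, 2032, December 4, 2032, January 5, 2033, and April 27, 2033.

342

March 27, 2032 is a Saturday.
From March 27, 2032 to July 21, 2033 is 482 days inclusive.
482 = 7 × 68 + 6, so there are 68 full weeks plus 6 extra days.
Each full week contributes 5 weekdays (Mon–Fri): 68 × 5 = 340.
The 6 extra days are Sat, Sun, Mon, Tue, Wed, Thu — 4 of them qualify.
Total: 340 + 4 = 344.
Holidays: April 18, 2032 (Sun); May 29, 2032 (Sat); November 27, 2032 (Sat); December 4, 2032 (Sat); January 5, 2033 (Wed); April 27, 2033 (Wed).
2 of the 6 holidays fall on weekdays; the rest are weekends and were already excluded.
Business days: 344 − 2 = 342.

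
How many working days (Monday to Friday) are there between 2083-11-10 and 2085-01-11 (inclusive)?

307 weekdays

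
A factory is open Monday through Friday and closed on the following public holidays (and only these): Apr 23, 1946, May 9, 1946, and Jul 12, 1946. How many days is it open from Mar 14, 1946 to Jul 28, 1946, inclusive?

94 business days

Mar 14, 1946 is a Thursday.
That's 137 days from start to end, counting both.
137 = 7 × 19 + 4, so there are 19 full weeks plus 4 extra days.
Each full week contributes 5 weekdays (Mon–Fri): 19 × 5 = 95.
The 4 extra days are Thu, Fri, Sat, Sun — 2 of them qualify.
Total: 95 + 2 = 97.
Holidays: Apr 23, 1946 (Tue); May 9, 1946 (Thu); Jul 12, 1946 (Fri).
All 3 holidays fall on weekdays, so subtract 3.
Business days: 97 − 3 = 94.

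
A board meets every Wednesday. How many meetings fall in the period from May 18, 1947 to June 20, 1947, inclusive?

May 18, 1947 is a Sunday.
The range spans 34 days (inclusive of both endpoints).
34 = 7 × 4 + 6, so there are 4 full weeks plus 6 extra days.
Each full week contributes one Wednesday: 4 so far.
The 6 extra days are Sunday, Monday, Tuesday, Wednesday, Thursday, Friday — 1 of them qualifies.
Total: 4 + 1 = 5.

5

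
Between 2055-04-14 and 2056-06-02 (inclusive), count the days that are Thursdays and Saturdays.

2055-04-14 is a Wednesday.
From 2055-04-14 to 2056-06-02 is 416 days inclusive.
416 = 7 × 59 + 3, so there are 59 full weeks plus 3 extra days.
Each full week contributes 2 days from the set (Thu, Sat): 59 × 2 = 118.
The 3 extra days are Wednesday, Thursday, Friday — 1 of them qualifies.
Total: 118 + 1 = 119.

119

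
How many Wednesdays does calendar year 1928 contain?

52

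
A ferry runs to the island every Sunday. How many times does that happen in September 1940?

Sep 1, 1940 is a Sunday.
From Sep 1, 1940 to Sep 30, 1940 is 30 days inclusive.
30 = 7 × 4 + 2, so there are 4 full weeks plus 2 extra days.
Each full week contributes one Sunday: 4 so far.
The 2 extra days are Sun, Mon — 1 of them qualifies.
Total: 4 + 1 = 5.

5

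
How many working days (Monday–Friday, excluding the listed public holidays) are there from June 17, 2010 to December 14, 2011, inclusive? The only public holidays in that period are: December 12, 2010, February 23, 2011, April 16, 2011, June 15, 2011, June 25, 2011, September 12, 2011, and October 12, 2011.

June 17, 2010 is a Thursday.
That's 546 days from start to end, counting both.
546 = 7 × 78, so the span is exactly 78 full weeks.
Each full week contributes 5 weekdays (Mon–Fri): 78 × 5 = 390.
Total: 390.
Holidays: December 12, 2010 (Sun); February 23, 2011 (Wed); April 16, 2011 (Sat); June 15, 2011 (Wed); June 25, 2011 (Sat); September 12, 2011 (Mon); October 12, 2011 (Wed).
4 of the 7 holidays fall on weekdays; the rest are weekends and were already excluded.
Business days: 390 − 4 = 386.

386 working days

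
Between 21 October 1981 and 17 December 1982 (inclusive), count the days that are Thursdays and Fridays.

122

21 October 1981 is a Wednesday.
From 21 October 1981 to 17 December 1982 is 423 days inclusive.
423 = 7 × 60 + 3, so there are 60 full weeks plus 3 extra days.
Each full week contributes 2 days from the set (Thu, Fri): 60 × 2 = 120.
The 3 extra days are Wednesday, Thursday, Friday — 2 of them qualify.
Total: 120 + 2 = 122.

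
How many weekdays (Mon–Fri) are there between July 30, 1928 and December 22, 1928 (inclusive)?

105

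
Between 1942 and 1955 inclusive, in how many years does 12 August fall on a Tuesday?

Day of week of August 12 in each year:
1942: Wed, 1943: Thu, 1944: Sat, 1945: Sun, 1946: Mon, 1947: Tue ✓, 1948: Thu, 1949: Fri, 1950: Sat, 1951: Sun, 1952: Tue ✓, 1953: Wed, 1954: Thu, 1955: Fri
Tuesdays: 1947, 1952.

2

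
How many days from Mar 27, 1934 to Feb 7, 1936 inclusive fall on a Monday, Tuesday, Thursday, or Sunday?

Mar 27, 1934 is a Tuesday.
That's 683 days from start to end, counting both.
683 = 7 × 97 + 4, so there are 97 full weeks plus 4 extra days.
Each full week contributes 4 days from the set (Mon, Tue, Thu, Sun): 97 × 4 = 388.
The 4 extra days are Tuesday, Wednesday, Thursday, Friday — 2 of them qualify.
Total: 388 + 2 = 390.

390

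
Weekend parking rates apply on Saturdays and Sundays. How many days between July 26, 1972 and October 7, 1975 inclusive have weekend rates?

July 26, 1972 is a Wednesday.
That's 1169 days from start to end, counting both.
1169 = 7 × 167, so the span is exactly 167 full weeks.
Each full week contributes 2 weekend days (Sat, Sun): 167 × 2 = 334.

334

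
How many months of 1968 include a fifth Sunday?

4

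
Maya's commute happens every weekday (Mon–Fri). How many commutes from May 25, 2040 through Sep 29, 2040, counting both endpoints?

91 weekdays

May 25, 2040 is a Friday.
The range spans 128 days (inclusive of both endpoints).
128 = 7 × 18 + 2, so there are 18 full weeks plus 2 extra days.
Each full week contributes 5 weekdays (Mon–Fri): 18 × 5 = 90.
The 2 extra days are Friday, Saturday — 1 of them qualifies.
Total: 90 + 1 = 91.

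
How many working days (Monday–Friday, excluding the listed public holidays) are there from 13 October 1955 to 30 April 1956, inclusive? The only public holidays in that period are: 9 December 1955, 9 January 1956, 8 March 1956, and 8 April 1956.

140

13 October 1955 is a Thursday.
The range spans 201 days (inclusive of both endpoints).
201 = 7 × 28 + 5, so there are 28 full weeks plus 5 extra days.
Each full week contributes 5 weekdays (Mon–Fri): 28 × 5 = 140.
The 5 extra days are Thu, Fri, Sat, Sun, Mon — 3 of them qualify.
Total: 140 + 3 = 143.
Holidays: 9 December 1955 (Fri); 9 January 1956 (Mon); 8 March 1956 (Thu); 8 April 1956 (Sun).
3 of the 4 holidays fall on weekdays; the rest are weekends and were already excluded.
Business days: 143 − 3 = 140.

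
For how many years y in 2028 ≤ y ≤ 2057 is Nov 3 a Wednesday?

4

Day of week of November 3 in each year:
2028: Fri, 2029: Sat, 2030: Sun, 2031: Mon, 2032: Wed ✓, 2033: Thu, 2034: Fri, 2035: Sat, 2036: Mon, 2037: Tue, 2038: Wed ✓, 2039: Thu, 2040: Sat, 2041: Sun, 2042: Mon, 2043: Tue, 2044: Thu, 2045: Fri, 2046: Sat, 2047: Sun, 2048: Tue, 2049: Wed ✓, 2050: Thu, 2051: Fri, 2052: Sun, 2053: Mon, 2054: Tue, 2055: Wed ✓, 2056: Fri, 2057: Sat
Wednesdays: 2032, 2038, 2049, 2055.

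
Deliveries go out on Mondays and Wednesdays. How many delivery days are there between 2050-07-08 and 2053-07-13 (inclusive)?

2050-07-08 is a Friday.
That's 1102 days from start to end, counting both.
1102 = 7 × 157 + 3, so there are 157 full weeks plus 3 extra days.
Each full week contributes 2 days from the set (Mon, Wed): 157 × 2 = 314.
The 3 extra days are Friday, Saturday, Sunday — none qualify.
Total: 314 + 0 = 314.

314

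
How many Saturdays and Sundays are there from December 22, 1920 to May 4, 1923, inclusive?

246

December 22, 1920 is a Wednesday.
That's 864 days from start to end, counting both.
864 = 7 × 123 + 3, so there are 123 full weeks plus 3 extra days.
Each full week contributes 2 weekend days (Sat, Sun): 123 × 2 = 246.
The 3 extra days are Wed, Thu, Fri — none qualify.
Total: 246 + 0 = 246.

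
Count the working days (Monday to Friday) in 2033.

2033-01-01 is a Saturday.
From 2033-01-01 to 2033-12-31 is 365 days inclusive.
365 = 7 × 52 + 1, so there are 52 full weeks plus 1 extra day.
Each full week contributes 5 weekdays (Mon–Fri): 52 × 5 = 260.
The 1 extra day is Saturday — none qualify.
Total: 260 + 0 = 260.

260 weekdays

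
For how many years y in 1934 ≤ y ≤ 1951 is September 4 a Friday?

2

Day of week of September 4 in each year:
1934: Tue, 1935: Wed, 1936: Fri ✓, 1937: Sat, 1938: Sun, 1939: Mon, 1940: Wed, 1941: Thu, 1942: Fri ✓, 1943: Sat, 1944: Mon, 1945: Tue, 1946: Wed, 1947: Thu, 1948: Sat, 1949: Sun, 1950: Mon, 1951: Tue
Fridays: 1936, 1942.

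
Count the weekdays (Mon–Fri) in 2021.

261 weekdays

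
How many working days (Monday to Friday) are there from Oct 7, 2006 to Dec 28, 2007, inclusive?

320 weekdays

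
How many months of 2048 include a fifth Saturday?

4

A month has five Saturdays exactly when Saturday falls within its first (length − 28) days.
Jan: 31 days, starts Wed → 5 of Wed, Thu, Fri
Feb: 29 days, starts Sat → 5 of Sat ✓
Mar: 31 days, starts Sun → 5 of Sun, Mon, Tue
Apr: 30 days, starts Wed → 5 of Wed, Thu
May: 31 days, starts Fri → 5 of Fri, Sat, Sun ✓
Jun: 30 days, starts Mon → 5 of Mon, Tue
Jul: 31 days, starts Wed → 5 of Wed, Thu, Fri
Aug: 31 days, starts Sat → 5 of Sat, Sun, Mon ✓
Sep: 30 days, starts Tue → 5 of Tue, Wed
Oct: 31 days, starts Thu → 5 of Thu, Fri, Sat ✓
Nov: 30 days, starts Sun → 5 of Sun, Mon
Dec: 31 days, starts Tue → 5 of Tue, Wed, Thu
Months with five Saturdays: Feb, May, Aug, Oct.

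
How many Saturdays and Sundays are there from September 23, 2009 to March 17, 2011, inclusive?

September 23, 2009 is a Wednesday.
From September 23, 2009 to March 17, 2011 is 541 days inclusive.
541 = 7 × 77 + 2, so there are 77 full weeks plus 2 extra days.
Each full week contributes 2 weekend days (Sat, Sun): 77 × 2 = 154.
The 2 extra days are Wed, Thu — none qualify.
Total: 154 + 0 = 154.

154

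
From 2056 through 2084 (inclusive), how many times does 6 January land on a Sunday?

Day of week of January 6 in each year:
2056: Thu, 2057: Sat, 2058: Sun ✓, 2059: Mon, 2060: Tue, 2061: Thu, 2062: Fri, 2063: Sat, 2064: Sun ✓, 2065: Tue, 2066: Wed, 2067: Thu, 2068: Fri, 2069: Sun ✓, 2070: Mon, 2071: Tue, 2072: Wed, 2073: Fri, 2074: Sat, 2075: Sun ✓, 2076: Mon, 2077: Wed, 2078: Thu, 2079: Fri, 2080: Sat, 2081: Mon, 2082: Tue, 2083: Wed, 2084: Thu
Sundays: 2058, 2064, 2069, 2075.

4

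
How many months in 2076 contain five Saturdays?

4

A month has five Saturdays exactly when Saturday falls within its first (length − 28) days.
Jan: 31 days, starts Wed → 5 of Wed, Thu, Fri
Feb: 29 days, starts Sat → 5 of Sat ✓
Mar: 31 days, starts Sun → 5 of Sun, Mon, Tue
Apr: 30 days, starts Wed → 5 of Wed, Thu
May: 31 days, starts Fri → 5 of Fri, Sat, Sun ✓
Jun: 30 days, starts Mon → 5 of Mon, Tue
Jul: 31 days, starts Wed → 5 of Wed, Thu, Fri
Aug: 31 days, starts Sat → 5 of Sat, Sun, Mon ✓
Sep: 30 days, starts Tue → 5 of Tue, Wed
Oct: 31 days, starts Thu → 5 of Thu, Fri, Sat ✓
Nov: 30 days, starts Sun → 5 of Sun, Mon
Dec: 31 days, starts Tue → 5 of Tue, Wed, Thu
Months with five Saturdays: Feb, May, Aug, Oct.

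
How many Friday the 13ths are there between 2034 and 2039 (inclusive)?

Friday-the-13ths by year:
2034: Jan, Oct
2035: Apr, Jul
2036: Jun
2037: Feb, Mar, Nov
2038: Aug
2039: May

10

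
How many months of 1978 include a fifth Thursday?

A month has five Thursdays exactly when Thursday falls within its first (length − 28) days.
Jan: 31 days, starts Sun → 5 of Sun, Mon, Tue
Feb: 28 days, starts Wed → 5 of (none)
Mar: 31 days, starts Wed → 5 of Wed, Thu, Fri ✓
Apr: 30 days, starts Sat → 5 of Sat, Sun
May: 31 days, starts Mon → 5 of Mon, Tue, Wed
Jun: 30 days, starts Thu → 5 of Thu, Fri ✓
Jul: 31 days, starts Sat → 5 of Sat, Sun, Mon
Aug: 31 days, starts Tue → 5 of Tue, Wed, Thu ✓
Sep: 30 days, starts Fri → 5 of Fri, Sat
Oct: 31 days, starts Sun → 5 of Sun, Mon, Tue
Nov: 30 days, starts Wed → 5 of Wed, Thu ✓
Dec: 31 days, starts Fri → 5 of Fri, Sat, Sun
Months with five Thursdays: Mar, Jun, Aug, Nov.

4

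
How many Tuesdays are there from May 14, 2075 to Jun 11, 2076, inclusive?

May 14, 2075 is a Tuesday.
From May 14, 2075 to Jun 11, 2076 is 395 days inclusive.
395 = 7 × 56 + 3, so there are 56 full weeks plus 3 extra days.
Each full week contributes one Tuesday: 56 so far.
The 3 extra days are Tuesday, Wednesday, Thursday — 1 of them qualifies.
Total: 56 + 1 = 57.

57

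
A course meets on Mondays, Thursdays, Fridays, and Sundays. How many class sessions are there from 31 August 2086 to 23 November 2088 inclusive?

466

31 August 2086 is a Saturday.
From 31 August 2086 to 23 November 2088 is 816 days inclusive.
816 = 7 × 116 + 4, so there are 116 full weeks plus 4 extra days.
Each full week contributes 4 days from the set (Mon, Thu, Fri, Sun): 116 × 4 = 464.
The 4 extra days are Saturday, Sunday, Monday, Tuesday — 2 of them qualify.
Total: 464 + 2 = 466.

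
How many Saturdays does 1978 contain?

52

January 1, 1978 is a Sunday.
The range spans 365 days (inclusive of both endpoints).
365 = 7 × 52 + 1, so there are 52 full weeks plus 1 extra day.
Each full week contributes one Saturday: 52 so far.
The 1 extra day is Sun — none qualify.
Total: 52 + 0 = 52.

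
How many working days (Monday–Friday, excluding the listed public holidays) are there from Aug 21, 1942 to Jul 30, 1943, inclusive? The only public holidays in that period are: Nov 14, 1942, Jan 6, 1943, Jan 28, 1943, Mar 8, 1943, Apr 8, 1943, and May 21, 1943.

241 working days

Aug 21, 1942 is a Friday.
That's 344 days from start to end, counting both.
344 = 7 × 49 + 1, so there are 49 full weeks plus 1 extra day.
Each full week contributes 5 weekdays (Mon–Fri): 49 × 5 = 245.
The 1 extra day is Friday — 1 of them qualifies.
Total: 245 + 1 = 246.
Holidays: Nov 14, 1942 (Sat); Jan 6, 1943 (Wed); Jan 28, 1943 (Thu); Mar 8, 1943 (Mon); Apr 8, 1943 (Thu); May 21, 1943 (Fri).
5 of the 6 holidays fall on weekdays; the rest are weekends and were already excluded.
Business days: 246 − 5 = 241.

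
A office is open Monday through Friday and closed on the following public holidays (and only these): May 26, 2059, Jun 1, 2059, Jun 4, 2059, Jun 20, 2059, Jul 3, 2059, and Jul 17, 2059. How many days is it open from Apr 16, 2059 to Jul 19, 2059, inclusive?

63

Apr 16, 2059 is a Wednesday.
That's 95 days from start to end, counting both.
95 = 7 × 13 + 4, so there are 13 full weeks plus 4 extra days.
Each full week contributes 5 weekdays (Mon–Fri): 13 × 5 = 65.
The 4 extra days are Wednesday, Thursday, Friday, Saturday — 3 of them qualify.
Total: 65 + 3 = 68.
Holidays: May 26, 2059 (Mon); Jun 1, 2059 (Sun); Jun 4, 2059 (Wed); Jun 20, 2059 (Fri); Jul 3, 2059 (Thu); Jul 17, 2059 (Thu).
5 of the 6 holidays fall on weekdays; the rest are weekends and were already excluded.
Business days: 68 − 5 = 63.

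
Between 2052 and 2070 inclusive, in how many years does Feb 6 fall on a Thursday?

3

Day of week of February 6 in each year:
2052: Tue, 2053: Thu ✓, 2054: Fri, 2055: Sat, 2056: Sun, 2057: Tue, 2058: Wed, 2059: Thu ✓, 2060: Fri, 2061: Sun, 2062: Mon, 2063: Tue, 2064: Wed, 2065: Fri, 2066: Sat, 2067: Sun, 2068: Mon, 2069: Wed, 2070: Thu ✓
Thursdays: 2053, 2059, 2070.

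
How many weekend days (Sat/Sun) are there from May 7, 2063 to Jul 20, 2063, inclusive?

May 7, 2063 is a Monday.
From May 7, 2063 to Jul 20, 2063 is 75 days inclusive.
75 = 7 × 10 + 5, so there are 10 full weeks plus 5 extra days.
Each full week contributes 2 weekend days (Sat, Sun): 10 × 2 = 20.
The 5 extra days are Monday, Tuesday, Wednesday, Thursday, Friday — none qualify.
Total: 20 + 0 = 20.

20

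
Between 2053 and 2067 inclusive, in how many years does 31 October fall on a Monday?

Day of week of October 31 in each year:
2053: Fri, 2054: Sat, 2055: Sun, 2056: Tue, 2057: Wed, 2058: Thu, 2059: Fri, 2060: Sun, 2061: Mon ✓, 2062: Tue, 2063: Wed, 2064: Fri, 2065: Sat, 2066: Sun, 2067: Mon ✓
Mondays: 2061, 2067.

2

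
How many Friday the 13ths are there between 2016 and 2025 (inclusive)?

Friday-the-13ths by year:
2016: May
2017: Jan, Oct
2018: Apr, Jul
2019: Sep, Dec
2020: Mar, Nov
2021: Aug
2022: May
2023: Jan, Oct
2024: Sep, Dec
2025: Jun

16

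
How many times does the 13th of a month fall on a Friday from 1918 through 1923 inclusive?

Friday-the-13ths by year:
1918: Sep, Dec
1919: Jun
1920: Feb, Aug
1921: May
1922: Jan, Oct
1923: Apr, Jul

10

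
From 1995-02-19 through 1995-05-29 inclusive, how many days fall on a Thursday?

14 Thursdays

1995-02-19 is a Sunday.
That's 100 days from start to end, counting both.
100 = 7 × 14 + 2, so there are 14 full weeks plus 2 extra days.
Each full week contributes one Thursday: 14 so far.
The 2 extra days are Sun, Mon — none qualify.
Total: 14 + 0 = 14.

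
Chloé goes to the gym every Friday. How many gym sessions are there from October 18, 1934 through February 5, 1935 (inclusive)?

16 Fridays

October 18, 1934 is a Thursday.
That's 111 days from start to end, counting both.
111 = 7 × 15 + 6, so there are 15 full weeks plus 6 extra days.
Each full week contributes one Friday: 15 so far.
The 6 extra days are Thursday, Friday, Saturday, Sunday, Monday, Tuesday — 1 of them qualifies.
Total: 15 + 1 = 16.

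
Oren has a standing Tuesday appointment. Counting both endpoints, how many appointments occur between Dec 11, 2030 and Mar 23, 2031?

Dec 11, 2030 is a Wednesday.
That's 103 days from start to end, counting both.
103 = 7 × 14 + 5, so there are 14 full weeks plus 5 extra days.
Each full week contributes one Tuesday: 14 so far.
The 5 extra days are Wednesday, Thursday, Friday, Saturday, Sunday — none qualify.
Total: 14 + 0 = 14.

14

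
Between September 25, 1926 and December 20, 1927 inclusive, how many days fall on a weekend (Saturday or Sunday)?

130

September 25, 1926 is a Saturday.
From September 25, 1926 to December 20, 1927 is 452 days inclusive.
452 = 7 × 64 + 4, so there are 64 full weeks plus 4 extra days.
Each full week contributes 2 weekend days (Sat, Sun): 64 × 2 = 128.
The 4 extra days are Sat, Sun, Mon, Tue — 2 of them qualify.
Total: 128 + 2 = 130.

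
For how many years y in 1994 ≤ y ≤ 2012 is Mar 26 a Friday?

3

Day of week of March 26 in each year:
1994: Sat, 1995: Sun, 1996: Tue, 1997: Wed, 1998: Thu, 1999: Fri ✓, 2000: Sun, 2001: Mon, 2002: Tue, 2003: Wed, 2004: Fri ✓, 2005: Sat, 2006: Sun, 2007: Mon, 2008: Wed, 2009: Thu, 2010: Fri ✓, 2011: Sat, 2012: Mon
Fridays: 1999, 2004, 2010.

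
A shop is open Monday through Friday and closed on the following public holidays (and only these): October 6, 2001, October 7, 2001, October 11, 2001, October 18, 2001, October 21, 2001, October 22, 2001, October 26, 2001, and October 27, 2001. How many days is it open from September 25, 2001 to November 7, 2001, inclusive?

28

September 25, 2001 is a Tuesday.
From September 25, 2001 to November 7, 2001 is 44 days inclusive.
44 = 7 × 6 + 2, so there are 6 full weeks plus 2 extra days.
Each full week contributes 5 weekdays (Mon–Fri): 6 × 5 = 30.
The 2 extra days are Tuesday, Wednesday — 2 of them qualify.
Total: 30 + 2 = 32.
Holidays: October 6, 2001 (Sat); October 7, 2001 (Sun); October 11, 2001 (Thu); October 18, 2001 (Thu); October 21, 2001 (Sun); October 22, 2001 (Mon); October 26, 2001 (Fri); October 27, 2001 (Sat).
4 of the 8 holidays fall on weekdays; the rest are weekends and were already excluded.
Business days: 32 − 4 = 28.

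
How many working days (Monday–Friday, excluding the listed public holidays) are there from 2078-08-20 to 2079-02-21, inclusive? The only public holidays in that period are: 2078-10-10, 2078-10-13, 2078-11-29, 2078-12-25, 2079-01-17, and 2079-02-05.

128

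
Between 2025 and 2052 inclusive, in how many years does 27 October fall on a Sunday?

Day of week of October 27 in each year:
2025: Mon, 2026: Tue, 2027: Wed, 2028: Fri, 2029: Sat, 2030: Sun ✓, 2031: Mon, 2032: Wed, 2033: Thu, 2034: Fri, 2035: Sat, 2036: Mon, 2037: Tue, 2038: Wed, 2039: Thu, 2040: Sat, 2041: Sun ✓, 2042: Mon, 2043: Tue, 2044: Thu, 2045: Fri, 2046: Sat, 2047: Sun ✓, 2048: Tue, 2049: Wed, 2050: Thu, 2051: Fri, 2052: Sun ✓
Sundays: 2030, 2041, 2047, 2052.

4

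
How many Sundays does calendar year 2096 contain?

53

2096-01-01 is a Sunday.
From 2096-01-01 to 2096-12-31 is 366 days inclusive.
366 = 7 × 52 + 2, so there are 52 full weeks plus 2 extra days.
Each full week contributes one Sunday: 52 so far.
The 2 extra days are Sunday, Monday — 1 of them qualifies.
Total: 52 + 1 = 53.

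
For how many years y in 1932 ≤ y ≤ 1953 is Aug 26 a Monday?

3

Day of week of August 26 in each year:
1932: Fri, 1933: Sat, 1934: Sun, 1935: Mon ✓, 1936: Wed, 1937: Thu, 1938: Fri, 1939: Sat, 1940: Mon ✓, 1941: Tue, 1942: Wed, 1943: Thu, 1944: Sat, 1945: Sun, 1946: Mon ✓, 1947: Tue, 1948: Thu, 1949: Fri, 1950: Sat, 1951: Sun, 1952: Tue, 1953: Wed
Mondays: 1935, 1940, 1946.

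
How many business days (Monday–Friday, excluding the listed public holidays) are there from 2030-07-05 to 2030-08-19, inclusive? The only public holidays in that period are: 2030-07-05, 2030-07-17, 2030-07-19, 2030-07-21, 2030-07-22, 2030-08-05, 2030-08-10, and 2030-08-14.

26

2030-07-05 is a Friday.
That's 46 days from start to end, counting both.
46 = 7 × 6 + 4, so there are 6 full weeks plus 4 extra days.
Each full week contributes 5 weekdays (Mon–Fri): 6 × 5 = 30.
The 4 extra days are Fri, Sat, Sun, Mon — 2 of them qualify.
Total: 30 + 2 = 32.
Holidays: 2030-07-05 (Fri); 2030-07-17 (Wed); 2030-07-19 (Fri); 2030-07-21 (Sun); 2030-07-22 (Mon); 2030-08-05 (Mon); 2030-08-10 (Sat); 2030-08-14 (Wed).
6 of the 8 holidays fall on weekdays; the rest are weekends and were already excluded.
Business days: 32 − 6 = 26.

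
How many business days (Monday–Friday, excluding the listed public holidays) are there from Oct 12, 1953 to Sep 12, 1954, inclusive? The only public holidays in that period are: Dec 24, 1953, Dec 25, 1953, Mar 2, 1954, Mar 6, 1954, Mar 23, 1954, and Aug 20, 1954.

235

Oct 12, 1953 is a Monday.
From Oct 12, 1953 to Sep 12, 1954 is 336 days inclusive.
336 = 7 × 48, so the span is exactly 48 full weeks.
Each full week contributes 5 weekdays (Mon–Fri): 48 × 5 = 240.
Total: 240.
Holidays: Dec 24, 1953 (Thu); Dec 25, 1953 (Fri); Mar 2, 1954 (Tue); Mar 6, 1954 (Sat); Mar 23, 1954 (Tue); Aug 20, 1954 (Fri).
5 of the 6 holidays fall on weekdays; the rest are weekends and were already excluded.
Business days: 240 − 5 = 235.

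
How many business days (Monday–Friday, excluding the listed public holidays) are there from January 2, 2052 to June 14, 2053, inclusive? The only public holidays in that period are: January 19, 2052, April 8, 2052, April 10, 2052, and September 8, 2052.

376

January 2, 2052 is a Tuesday.
The range spans 530 days (inclusive of both endpoints).
530 = 7 × 75 + 5, so there are 75 full weeks plus 5 extra days.
Each full week contributes 5 weekdays (Mon–Fri): 75 × 5 = 375.
The 5 extra days are Tue, Wed, Thu, Fri, Sat — 4 of them qualify.
Total: 375 + 4 = 379.
Holidays: January 19, 2052 (Fri); April 8, 2052 (Mon); April 10, 2052 (Wed); September 8, 2052 (Sun).
3 of the 4 holidays fall on weekdays; the rest are weekends and were already excluded.
Business days: 379 − 3 = 376.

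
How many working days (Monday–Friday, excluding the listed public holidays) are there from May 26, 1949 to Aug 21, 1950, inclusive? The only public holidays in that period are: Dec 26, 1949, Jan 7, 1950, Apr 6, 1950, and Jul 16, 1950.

321

May 26, 1949 is a Thursday.
From May 26, 1949 to Aug 21, 1950 is 453 days inclusive.
453 = 7 × 64 + 5, so there are 64 full weeks plus 5 extra days.
Each full week contributes 5 weekdays (Mon–Fri): 64 × 5 = 320.
The 5 extra days are Thu, Fri, Sat, Sun, Mon — 3 of them qualify.
Total: 320 + 3 = 323.
Holidays: Dec 26, 1949 (Mon); Jan 7, 1950 (Sat); Apr 6, 1950 (Thu); Jul 16, 1950 (Sun).
2 of the 4 holidays fall on weekdays; the rest are weekends and were already excluded.
Business days: 323 − 2 = 321.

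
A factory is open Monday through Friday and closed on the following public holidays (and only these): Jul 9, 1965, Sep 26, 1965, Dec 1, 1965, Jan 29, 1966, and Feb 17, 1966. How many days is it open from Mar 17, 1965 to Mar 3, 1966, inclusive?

Mar 17, 1965 is a Wednesday.
The range spans 352 days (inclusive of both endpoints).
352 = 7 × 50 + 2, so there are 50 full weeks plus 2 extra days.
Each full week contributes 5 weekdays (Mon–Fri): 50 × 5 = 250.
The 2 extra days are Wed, Thu — 2 of them qualify.
Total: 250 + 2 = 252.
Holidays: Jul 9, 1965 (Fri); Sep 26, 1965 (Sun); Dec 1, 1965 (Wed); Jan 29, 1966 (Sat); Feb 17, 1966 (Thu).
3 of the 5 holidays fall on weekdays; the rest are weekends and were already excluded.
Business days: 252 − 3 = 249.

249 business days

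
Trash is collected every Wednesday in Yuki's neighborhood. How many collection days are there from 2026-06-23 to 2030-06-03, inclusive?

2026-06-23 is a Tuesday.
That's 1442 days from start to end, counting both.
1442 = 7 × 206, so the span is exactly 206 full weeks.
Each full week contributes one Wednesday: 206 so far.

206 Wednesdays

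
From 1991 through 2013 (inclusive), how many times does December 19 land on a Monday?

Day of week of December 19 in each year:
1991: Thu, 1992: Sat, 1993: Sun, 1994: Mon ✓, 1995: Tue, 1996: Thu, 1997: Fri, 1998: Sat, 1999: Sun, 2000: Tue, 2001: Wed, 2002: Thu, 2003: Fri, 2004: Sun, 2005: Mon ✓, 2006: Tue, 2007: Wed, 2008: Fri, 2009: Sat, 2010: Sun, 2011: Mon ✓, 2012: Wed, 2013: Thu
Mondays: 1994, 2005, 2011.

3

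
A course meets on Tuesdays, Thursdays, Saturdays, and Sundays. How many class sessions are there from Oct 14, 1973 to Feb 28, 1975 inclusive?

287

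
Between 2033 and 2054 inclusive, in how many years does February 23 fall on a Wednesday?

3

Day of week of February 23 in each year:
2033: Wed ✓, 2034: Thu, 2035: Fri, 2036: Sat, 2037: Mon, 2038: Tue, 2039: Wed ✓, 2040: Thu, 2041: Sat, 2042: Sun, 2043: Mon, 2044: Tue, 2045: Thu, 2046: Fri, 2047: Sat, 2048: Sun, 2049: Tue, 2050: Wed ✓, 2051: Thu, 2052: Fri, 2053: Sun, 2054: Mon
Wednesdays: 2033, 2039, 2050.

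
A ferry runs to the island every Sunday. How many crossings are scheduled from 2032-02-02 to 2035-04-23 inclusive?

2032-02-02 is a Monday.
That's 1177 days from start to end, counting both.
1177 = 7 × 168 + 1, so there are 168 full weeks plus 1 extra day.
Each full week contributes one Sunday: 168 so far.
The 1 extra day is Monday — none qualify.
Total: 168 + 0 = 168.

168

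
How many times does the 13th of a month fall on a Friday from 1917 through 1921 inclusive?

Friday-the-13ths by year:
1917: Apr, Jul
1918: Sep, Dec
1919: Jun
1920: Feb, Aug
1921: May

8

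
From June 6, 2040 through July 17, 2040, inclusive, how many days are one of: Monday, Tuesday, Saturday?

18

June 6, 2040 is a Wednesday.
From June 6, 2040 to July 17, 2040 is 42 days inclusive.
42 = 7 × 6, so the span is exactly 6 full weeks.
Each full week contributes 3 days from the set (Mon, Tue, Sat): 6 × 3 = 18.
Total: 18.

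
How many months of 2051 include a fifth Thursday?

4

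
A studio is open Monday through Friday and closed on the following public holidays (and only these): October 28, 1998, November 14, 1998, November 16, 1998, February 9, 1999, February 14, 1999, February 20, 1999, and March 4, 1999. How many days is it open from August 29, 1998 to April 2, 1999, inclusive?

August 29, 1998 is a Saturday.
That's 217 days from start to end, counting both.
217 = 7 × 31, so the span is exactly 31 full weeks.
Each full week contributes 5 weekdays (Mon–Fri): 31 × 5 = 155.
Total: 155.
Holidays: October 28, 1998 (Wed); November 14, 1998 (Sat); November 16, 1998 (Mon); February 9, 1999 (Tue); February 14, 1999 (Sun); February 20, 1999 (Sat); March 4, 1999 (Thu).
4 of the 7 holidays fall on weekdays; the rest are weekends and were already excluded.
Business days: 155 − 4 = 151.

151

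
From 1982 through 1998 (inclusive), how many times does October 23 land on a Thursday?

2

Day of week of October 23 in each year:
1982: Sat, 1983: Sun, 1984: Tue, 1985: Wed, 1986: Thu ✓, 1987: Fri, 1988: Sun, 1989: Mon, 1990: Tue, 1991: Wed, 1992: Fri, 1993: Sat, 1994: Sun, 1995: Mon, 1996: Wed, 1997: Thu ✓, 1998: Fri
Thursdays: 1986, 1997.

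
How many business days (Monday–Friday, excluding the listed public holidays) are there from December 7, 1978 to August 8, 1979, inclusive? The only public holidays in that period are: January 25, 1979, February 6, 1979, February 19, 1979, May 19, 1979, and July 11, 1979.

171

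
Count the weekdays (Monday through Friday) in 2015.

261 weekdays

Jan 1, 2015 is a Thursday.
From Jan 1, 2015 to Dec 31, 2015 is 365 days inclusive.
365 = 7 × 52 + 1, so there are 52 full weeks plus 1 extra day.
Each full week contributes 5 weekdays (Mon–Fri): 52 × 5 = 260.
The 1 extra day is Thu — 1 of them qualifies.
Total: 260 + 1 = 261.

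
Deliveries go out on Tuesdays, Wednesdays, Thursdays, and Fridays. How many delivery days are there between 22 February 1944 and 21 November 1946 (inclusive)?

575

22 February 1944 is a Tuesday.
From 22 February 1944 to 21 November 1946 is 1004 days inclusive.
1004 = 7 × 143 + 3, so there are 143 full weeks plus 3 extra days.
Each full week contributes 4 days from the set (Tue, Wed, Thu, Fri): 143 × 4 = 572.
The 3 extra days are Tuesday, Wednesday, Thursday — 3 of them qualify.
Total: 572 + 3 = 575.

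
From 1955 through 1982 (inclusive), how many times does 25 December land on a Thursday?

Day of week of December 25 in each year:
1955: Sun, 1956: Tue, 1957: Wed, 1958: Thu ✓, 1959: Fri, 1960: Sun, 1961: Mon, 1962: Tue, 1963: Wed, 1964: Fri, 1965: Sat, 1966: Sun, 1967: Mon, 1968: Wed, 1969: Thu ✓, 1970: Fri, 1971: Sat, 1972: Mon, 1973: Tue, 1974: Wed, 1975: Thu ✓, 1976: Sat, 1977: Sun, 1978: Mon, 1979: Tue, 1980: Thu ✓, 1981: Fri, 1982: Sat
Thursdays: 1958, 1969, 1975, 1980.

4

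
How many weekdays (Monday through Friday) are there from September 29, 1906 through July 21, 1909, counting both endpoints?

September 29, 1906 is a Saturday.
From September 29, 1906 to July 21, 1909 is 1027 days inclusive.
1027 = 7 × 146 + 5, so there are 146 full weeks plus 5 extra days.
Each full week contributes 5 weekdays (Mon–Fri): 146 × 5 = 730.
The 5 extra days are Saturday, Sunday, Monday, Tuesday, Wednesday — 3 of them qualify.
Total: 730 + 3 = 733.

733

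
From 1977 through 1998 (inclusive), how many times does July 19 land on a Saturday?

3

Day of week of July 19 in each year:
1977: Tue, 1978: Wed, 1979: Thu, 1980: Sat ✓, 1981: Sun, 1982: Mon, 1983: Tue, 1984: Thu, 1985: Fri, 1986: Sat ✓, 1987: Sun, 1988: Tue, 1989: Wed, 1990: Thu, 1991: Fri, 1992: Sun, 1993: Mon, 1994: Tue, 1995: Wed, 1996: Fri, 1997: Sat ✓, 1998: Sun
Saturdays: 1980, 1986, 1997.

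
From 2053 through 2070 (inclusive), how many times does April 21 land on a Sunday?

2

Day of week of April 21 in each year:
2053: Mon, 2054: Tue, 2055: Wed, 2056: Fri, 2057: Sat, 2058: Sun ✓, 2059: Mon, 2060: Wed, 2061: Thu, 2062: Fri, 2063: Sat, 2064: Mon, 2065: Tue, 2066: Wed, 2067: Thu, 2068: Sat, 2069: Sun ✓, 2070: Mon
Sundays: 2058, 2069.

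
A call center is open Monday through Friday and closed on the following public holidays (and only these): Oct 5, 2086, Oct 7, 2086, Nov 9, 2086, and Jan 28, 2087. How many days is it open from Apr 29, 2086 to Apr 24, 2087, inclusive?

Apr 29, 2086 is a Monday.
From Apr 29, 2086 to Apr 24, 2087 is 361 days inclusive.
361 = 7 × 51 + 4, so there are 51 full weeks plus 4 extra days.
Each full week contributes 5 weekdays (Mon–Fri): 51 × 5 = 255.
The 4 extra days are Monday, Tuesday, Wednesday, Thursday — 4 of them qualify.
Total: 255 + 4 = 259.
Holidays: Oct 5, 2086 (Sat); Oct 7, 2086 (Mon); Nov 9, 2086 (Sat); Jan 28, 2087 (Tue).
2 of the 4 holidays fall on weekdays; the rest are weekends and were already excluded.
Business days: 259 − 2 = 257.

257 business days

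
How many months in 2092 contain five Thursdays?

A month has five Thursdays exactly when Thursday falls within its first (length − 28) days.
Jan: 31 days, starts Tue → 5 of Tue, Wed, Thu ✓
Feb: 29 days, starts Fri → 5 of Fri
Mar: 31 days, starts Sat → 5 of Sat, Sun, Mon
Apr: 30 days, starts Tue → 5 of Tue, Wed
May: 31 days, starts Thu → 5 of Thu, Fri, Sat ✓
Jun: 30 days, starts Sun → 5 of Sun, Mon
Jul: 31 days, starts Tue → 5 of Tue, Wed, Thu ✓
Aug: 31 days, starts Fri → 5 of Fri, Sat, Sun
Sep: 30 days, starts Mon → 5 of Mon, Tue
Oct: 31 days, starts Wed → 5 of Wed, Thu, Fri ✓
Nov: 30 days, starts Sat → 5 of Sat, Sun
Dec: 31 days, starts Mon → 5 of Mon, Tue, Wed
Months with five Thursdays: Jan, May, Jul, Oct.

4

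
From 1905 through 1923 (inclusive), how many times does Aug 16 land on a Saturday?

Day of week of August 16 in each year:
1905: Wed, 1906: Thu, 1907: Fri, 1908: Sun, 1909: Mon, 1910: Tue, 1911: Wed, 1912: Fri, 1913: Sat ✓, 1914: Sun, 1915: Mon, 1916: Wed, 1917: Thu, 1918: Fri, 1919: Sat ✓, 1920: Mon, 1921: Tue, 1922: Wed, 1923: Thu
Saturdays: 1913, 1919.

2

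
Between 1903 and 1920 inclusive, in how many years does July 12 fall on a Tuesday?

Day of week of July 12 in each year:
1903: Sun, 1904: Tue ✓, 1905: Wed, 1906: Thu, 1907: Fri, 1908: Sun, 1909: Mon, 1910: Tue ✓, 1911: Wed, 1912: Fri, 1913: Sat, 1914: Sun, 1915: Mon, 1916: Wed, 1917: Thu, 1918: Fri, 1919: Sat, 1920: Mon
Tuesdays: 1904, 1910.

2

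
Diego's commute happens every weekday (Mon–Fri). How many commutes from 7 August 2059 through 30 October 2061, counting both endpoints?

7 August 2059 is a Thursday.
The range spans 816 days (inclusive of both endpoints).
816 = 7 × 116 + 4, so there are 116 full weeks plus 4 extra days.
Each full week contributes 5 weekdays (Mon–Fri): 116 × 5 = 580.
The 4 extra days are Thursday, Friday, Saturday, Sunday — 2 of them qualify.
Total: 580 + 2 = 582.

582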